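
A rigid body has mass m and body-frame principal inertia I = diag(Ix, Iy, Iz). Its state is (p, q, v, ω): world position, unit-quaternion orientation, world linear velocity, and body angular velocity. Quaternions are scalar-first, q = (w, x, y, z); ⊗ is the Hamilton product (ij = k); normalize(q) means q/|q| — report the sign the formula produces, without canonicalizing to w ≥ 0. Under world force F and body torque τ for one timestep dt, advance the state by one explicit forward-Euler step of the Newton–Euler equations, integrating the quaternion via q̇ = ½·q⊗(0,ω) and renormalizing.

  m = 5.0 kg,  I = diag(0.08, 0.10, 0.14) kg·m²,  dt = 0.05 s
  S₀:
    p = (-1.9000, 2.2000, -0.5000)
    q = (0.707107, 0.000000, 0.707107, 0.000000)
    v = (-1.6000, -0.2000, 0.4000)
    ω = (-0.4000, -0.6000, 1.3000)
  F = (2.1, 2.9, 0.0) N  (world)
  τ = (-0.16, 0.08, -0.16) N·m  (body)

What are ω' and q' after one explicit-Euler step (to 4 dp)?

gyro term ω×Iω = (-0.0312, 0.0312, 0.0048)
α = I⁻¹(τ − ω×Iω) = (-1.6100, 0.4880, -1.1771)
new body rate ω' = (-0.4805, -0.5756, 1.2411)
q⊗(0,ω) = (0.4242642, 0.6363963, -0.4242642, 1.2020819)
updated quaternion q' = (0.7172, 0.0159, 0.6960, 0.0300)

ω' = (-0.4805, -0.5756, 1.2411)
q' = (0.7172, 0.0159, 0.6960, 0.0300)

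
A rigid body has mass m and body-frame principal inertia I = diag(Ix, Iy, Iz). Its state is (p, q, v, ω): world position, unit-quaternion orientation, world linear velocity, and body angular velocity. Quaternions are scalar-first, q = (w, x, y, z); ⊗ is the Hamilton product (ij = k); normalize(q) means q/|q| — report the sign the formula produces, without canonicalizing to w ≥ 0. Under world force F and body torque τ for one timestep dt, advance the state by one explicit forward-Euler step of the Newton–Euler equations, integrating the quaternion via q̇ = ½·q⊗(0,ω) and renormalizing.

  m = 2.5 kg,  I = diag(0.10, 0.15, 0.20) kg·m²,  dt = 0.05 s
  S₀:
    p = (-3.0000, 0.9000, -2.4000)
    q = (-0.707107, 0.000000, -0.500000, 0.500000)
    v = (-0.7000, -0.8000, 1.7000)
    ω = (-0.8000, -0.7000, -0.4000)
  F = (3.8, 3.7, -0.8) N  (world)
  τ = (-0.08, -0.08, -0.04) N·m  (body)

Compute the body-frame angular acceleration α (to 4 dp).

precession coupling ω×(Iω) = (0.0140, -0.0320, 0.0280)
α = I⁻¹(τ − ω×Iω) = (-0.9400, -0.3200, -0.3400)

α = (-0.9400, -0.3200, -0.3400)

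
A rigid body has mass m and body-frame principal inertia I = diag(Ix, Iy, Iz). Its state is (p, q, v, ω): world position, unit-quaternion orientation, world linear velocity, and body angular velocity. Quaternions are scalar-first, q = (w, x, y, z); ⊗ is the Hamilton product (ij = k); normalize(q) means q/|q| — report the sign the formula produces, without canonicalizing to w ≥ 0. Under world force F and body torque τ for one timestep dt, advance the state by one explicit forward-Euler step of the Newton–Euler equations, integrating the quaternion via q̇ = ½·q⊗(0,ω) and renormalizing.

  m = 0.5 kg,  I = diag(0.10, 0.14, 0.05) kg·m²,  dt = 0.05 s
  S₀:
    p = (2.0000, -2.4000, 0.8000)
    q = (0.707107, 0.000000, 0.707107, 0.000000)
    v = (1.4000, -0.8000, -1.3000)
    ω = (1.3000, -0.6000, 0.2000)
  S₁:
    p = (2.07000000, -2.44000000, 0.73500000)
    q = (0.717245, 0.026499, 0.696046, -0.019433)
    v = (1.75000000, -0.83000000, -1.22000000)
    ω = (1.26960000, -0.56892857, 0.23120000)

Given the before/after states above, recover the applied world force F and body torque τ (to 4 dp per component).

F = (3.5000, -0.3000, 0.8000)
τ = (-0.0500, 0.1000, 0.0000)

ω₁ − ω₀ = (-0.03040000, 0.03107143, 0.03120000)
ω₀×(Iω₀) = (0.0108, 0.0130, -0.0312)
τ = I·(Δω/dt) + ω₀×(Iω₀) = (-0.0500, 0.1000, 0.0000)
velocity change Δv = (0.35000000, -0.03000000, 0.08000000)
m·(v₁−v₀)/dt = (3.5000, -0.3000, 0.8000)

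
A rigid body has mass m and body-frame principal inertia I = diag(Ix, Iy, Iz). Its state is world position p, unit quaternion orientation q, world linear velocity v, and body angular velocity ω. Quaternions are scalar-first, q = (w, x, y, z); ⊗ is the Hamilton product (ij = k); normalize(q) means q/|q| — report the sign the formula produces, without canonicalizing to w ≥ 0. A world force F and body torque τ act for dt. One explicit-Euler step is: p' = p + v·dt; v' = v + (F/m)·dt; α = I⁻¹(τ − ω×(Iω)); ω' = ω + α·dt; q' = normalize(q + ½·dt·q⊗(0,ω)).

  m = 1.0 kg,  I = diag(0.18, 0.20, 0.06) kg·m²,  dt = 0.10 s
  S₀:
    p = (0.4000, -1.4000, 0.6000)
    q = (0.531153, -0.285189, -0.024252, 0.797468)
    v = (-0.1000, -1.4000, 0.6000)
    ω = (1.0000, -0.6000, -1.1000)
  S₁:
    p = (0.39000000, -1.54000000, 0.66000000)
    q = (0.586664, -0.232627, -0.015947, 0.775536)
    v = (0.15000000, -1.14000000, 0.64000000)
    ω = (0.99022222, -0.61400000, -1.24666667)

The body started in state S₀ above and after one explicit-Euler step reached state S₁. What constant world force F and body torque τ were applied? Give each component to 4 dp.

F = (2.5000, 2.6000, 0.4000)
τ = (-0.1100, -0.1600, -0.1000)

rate change Δω = (-0.00977778, -0.01400000, -0.14666667)
ω₀×(Iω₀) = (-0.0924, -0.1320, -0.0120)
applied torque τ = (-0.1100, -0.1600, -0.1000)
v₁ − v₀ = (0.25000000, 0.26000000, 0.04000000)
applied force F = (2.5000, 2.6000, 0.4000)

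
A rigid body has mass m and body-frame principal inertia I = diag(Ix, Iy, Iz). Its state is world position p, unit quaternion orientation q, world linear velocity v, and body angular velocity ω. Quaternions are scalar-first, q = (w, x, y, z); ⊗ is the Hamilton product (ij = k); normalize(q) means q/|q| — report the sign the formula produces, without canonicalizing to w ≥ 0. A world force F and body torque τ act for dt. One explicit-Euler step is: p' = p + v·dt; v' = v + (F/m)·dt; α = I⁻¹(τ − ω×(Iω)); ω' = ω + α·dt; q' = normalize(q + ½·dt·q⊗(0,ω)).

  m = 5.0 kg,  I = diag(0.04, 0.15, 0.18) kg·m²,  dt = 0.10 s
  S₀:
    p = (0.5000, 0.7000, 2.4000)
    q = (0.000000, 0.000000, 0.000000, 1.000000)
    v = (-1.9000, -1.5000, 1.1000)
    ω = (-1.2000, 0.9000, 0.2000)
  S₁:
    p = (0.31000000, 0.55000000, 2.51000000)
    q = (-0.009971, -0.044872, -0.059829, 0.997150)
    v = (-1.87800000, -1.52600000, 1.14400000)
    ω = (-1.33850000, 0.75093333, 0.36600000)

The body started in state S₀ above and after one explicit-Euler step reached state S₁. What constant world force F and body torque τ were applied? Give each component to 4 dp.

Δv = v₁−v₀ = (0.02200000, -0.02600000, 0.04400000)
m·(v₁−v₀)/dt = (1.1000, -1.3000, 2.2000)
rate change Δω = (-0.13850000, -0.14906667, 0.16600000)
ω₀×(Iω₀) = (0.0054, 0.0336, -0.1188)
τ = I·(Δω/dt) + ω₀×(Iω₀) = (-0.0500, -0.1900, 0.1800)

F = (1.1000, -1.3000, 2.2000)
τ = (-0.0500, -0.1900, 0.1800)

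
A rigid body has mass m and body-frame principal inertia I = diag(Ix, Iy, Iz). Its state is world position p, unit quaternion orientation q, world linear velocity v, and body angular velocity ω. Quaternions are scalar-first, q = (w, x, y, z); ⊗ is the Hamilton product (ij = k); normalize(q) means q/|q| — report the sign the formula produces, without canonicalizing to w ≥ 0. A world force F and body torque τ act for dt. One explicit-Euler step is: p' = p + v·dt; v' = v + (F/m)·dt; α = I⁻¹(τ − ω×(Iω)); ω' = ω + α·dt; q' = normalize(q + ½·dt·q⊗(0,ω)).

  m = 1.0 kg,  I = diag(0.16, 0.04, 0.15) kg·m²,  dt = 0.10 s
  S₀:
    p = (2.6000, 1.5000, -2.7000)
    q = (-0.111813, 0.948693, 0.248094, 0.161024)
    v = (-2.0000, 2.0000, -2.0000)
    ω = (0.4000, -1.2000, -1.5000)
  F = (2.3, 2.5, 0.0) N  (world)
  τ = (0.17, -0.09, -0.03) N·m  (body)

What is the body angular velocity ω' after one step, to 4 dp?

ω' = (0.3825, -1.4100, -1.5584)

precession coupling ω×(Iω) = (0.1980, -0.0060, 0.0576)
(τ − ω×Iω)/I = (-0.1750, -2.1000, -0.5840)
ω + α·dt = (0.3825, -1.4100, -1.5584)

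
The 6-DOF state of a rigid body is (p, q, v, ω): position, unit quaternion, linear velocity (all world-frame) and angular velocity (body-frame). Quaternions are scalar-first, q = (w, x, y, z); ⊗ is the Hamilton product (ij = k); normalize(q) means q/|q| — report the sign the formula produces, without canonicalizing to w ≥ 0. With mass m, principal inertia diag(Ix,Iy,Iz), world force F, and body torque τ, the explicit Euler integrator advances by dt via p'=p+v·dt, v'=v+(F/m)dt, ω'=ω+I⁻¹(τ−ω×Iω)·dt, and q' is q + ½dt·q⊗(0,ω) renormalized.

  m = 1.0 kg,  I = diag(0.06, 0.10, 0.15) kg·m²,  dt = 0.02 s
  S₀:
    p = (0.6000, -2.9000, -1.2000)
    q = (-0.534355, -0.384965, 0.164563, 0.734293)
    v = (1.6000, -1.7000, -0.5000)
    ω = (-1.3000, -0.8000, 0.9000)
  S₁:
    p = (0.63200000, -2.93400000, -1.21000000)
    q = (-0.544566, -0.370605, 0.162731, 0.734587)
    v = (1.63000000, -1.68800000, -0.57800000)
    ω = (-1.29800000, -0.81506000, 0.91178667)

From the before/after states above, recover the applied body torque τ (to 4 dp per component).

τ = (-0.0300, 0.0300, 0.1300)

ω₁ − ω₀ = (0.00200000, -0.01506000, 0.01178667)
applied torque τ = (-0.0300, 0.0300, 0.1300)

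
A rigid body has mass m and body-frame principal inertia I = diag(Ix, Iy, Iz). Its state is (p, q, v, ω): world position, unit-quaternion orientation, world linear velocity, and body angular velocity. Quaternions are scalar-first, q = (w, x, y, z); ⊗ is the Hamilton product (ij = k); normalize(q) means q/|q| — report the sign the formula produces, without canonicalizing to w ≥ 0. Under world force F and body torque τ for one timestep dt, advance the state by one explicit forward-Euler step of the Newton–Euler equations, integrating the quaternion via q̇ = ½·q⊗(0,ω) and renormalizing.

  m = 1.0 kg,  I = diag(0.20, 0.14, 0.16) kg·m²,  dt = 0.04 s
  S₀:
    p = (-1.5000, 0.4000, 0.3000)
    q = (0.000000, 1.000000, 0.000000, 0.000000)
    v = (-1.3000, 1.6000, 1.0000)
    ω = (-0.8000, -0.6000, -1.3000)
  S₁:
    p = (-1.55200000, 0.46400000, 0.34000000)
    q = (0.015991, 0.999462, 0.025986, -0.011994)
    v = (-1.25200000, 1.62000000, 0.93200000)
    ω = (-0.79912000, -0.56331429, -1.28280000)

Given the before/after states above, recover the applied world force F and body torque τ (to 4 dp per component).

F = (1.2000, 0.5000, -1.7000)
τ = (0.0200, 0.1700, 0.0400)

Δv = v₁−v₀ = (0.04800000, 0.02000000, -0.06800000)
applied force F = (1.2000, 0.5000, -1.7000)
ω₁ − ω₀ = (0.00088000, 0.03668571, 0.01720000)
I·α + gyro = (0.0200, 0.1700, 0.0400)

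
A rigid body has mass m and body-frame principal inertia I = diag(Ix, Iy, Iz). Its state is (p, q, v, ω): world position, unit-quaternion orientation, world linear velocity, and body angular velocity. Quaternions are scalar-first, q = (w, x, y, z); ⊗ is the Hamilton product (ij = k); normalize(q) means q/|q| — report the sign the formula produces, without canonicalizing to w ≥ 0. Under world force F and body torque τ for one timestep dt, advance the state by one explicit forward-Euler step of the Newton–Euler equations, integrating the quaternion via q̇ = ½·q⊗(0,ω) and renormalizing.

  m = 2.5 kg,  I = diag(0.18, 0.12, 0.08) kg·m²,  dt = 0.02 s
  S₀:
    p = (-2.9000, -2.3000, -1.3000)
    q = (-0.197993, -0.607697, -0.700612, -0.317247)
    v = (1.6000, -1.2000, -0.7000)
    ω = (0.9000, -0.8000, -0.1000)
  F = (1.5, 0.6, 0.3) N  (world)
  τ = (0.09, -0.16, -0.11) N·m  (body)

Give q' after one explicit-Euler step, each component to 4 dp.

q' = (-0.1984, -0.6113, -0.7024, -0.3059)

q⊗(0,ω) = (-0.0452870, -0.3619301, -0.1878976, 1.1365077)
q + ½dt·q⊗(0,ω), renormalized = (-0.1984, -0.6113, -0.7024, -0.3059)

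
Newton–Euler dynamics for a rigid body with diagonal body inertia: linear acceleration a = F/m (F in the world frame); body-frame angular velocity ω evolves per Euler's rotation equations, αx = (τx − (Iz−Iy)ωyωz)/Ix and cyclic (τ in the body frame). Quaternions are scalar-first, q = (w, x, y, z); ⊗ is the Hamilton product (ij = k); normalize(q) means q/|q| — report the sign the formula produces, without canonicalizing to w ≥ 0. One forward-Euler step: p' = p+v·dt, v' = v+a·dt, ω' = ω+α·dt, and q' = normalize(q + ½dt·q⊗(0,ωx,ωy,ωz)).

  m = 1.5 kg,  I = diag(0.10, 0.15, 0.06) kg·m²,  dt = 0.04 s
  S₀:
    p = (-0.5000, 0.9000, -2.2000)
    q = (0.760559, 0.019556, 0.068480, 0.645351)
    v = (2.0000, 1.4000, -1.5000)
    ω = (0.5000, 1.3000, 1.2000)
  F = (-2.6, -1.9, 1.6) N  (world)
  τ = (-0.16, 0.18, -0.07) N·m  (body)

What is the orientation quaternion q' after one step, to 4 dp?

q' = (0.7426, 0.0120, 0.0942, 0.6630)

Hamilton product q⊗(0,ω) = (-0.8732232, -0.3765008, 1.2879350, 0.9038536)
q + ½dt·q⊗(0,ω), renormalized = (0.7426, 0.0120, 0.0942, 0.6630)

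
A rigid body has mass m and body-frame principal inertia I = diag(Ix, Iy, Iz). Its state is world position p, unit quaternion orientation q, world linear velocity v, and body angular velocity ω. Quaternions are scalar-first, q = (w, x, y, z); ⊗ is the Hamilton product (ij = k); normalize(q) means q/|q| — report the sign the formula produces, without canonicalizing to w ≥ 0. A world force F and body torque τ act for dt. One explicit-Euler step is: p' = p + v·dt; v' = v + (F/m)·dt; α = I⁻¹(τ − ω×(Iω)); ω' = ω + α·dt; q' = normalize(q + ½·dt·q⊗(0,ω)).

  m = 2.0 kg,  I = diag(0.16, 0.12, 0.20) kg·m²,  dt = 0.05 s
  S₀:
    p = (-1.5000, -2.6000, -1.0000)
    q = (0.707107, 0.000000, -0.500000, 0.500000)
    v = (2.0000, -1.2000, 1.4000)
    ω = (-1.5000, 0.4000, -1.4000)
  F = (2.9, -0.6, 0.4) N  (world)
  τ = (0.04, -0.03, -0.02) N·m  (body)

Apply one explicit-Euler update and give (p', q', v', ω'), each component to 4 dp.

p' = (-1.4000, -2.6600, -0.9300)
q' = (0.7286, -0.0140, -0.5110, 0.4559)
v' = (2.0725, -1.2150, 1.4100)
ω' = (-1.4735, 0.4225, -1.4110)

α = I⁻¹(τ − ω×Iω) = (0.5300, 0.4500, -0.2200)
new body rate ω' = (-1.4735, 0.4225, -1.4110)
2q̇ = q⊗(0,ω) = (0.9000000, -0.5606605, -0.4671572, -1.7399498)
q + ½dt·q⊗(0,ω), renormalized = (0.7286, -0.0140, -0.5110, 0.4559)
a = (1.4500, -0.3000, 0.2000)
new position p' = (-1.4000, -2.6600, -0.9300)
new velocity v' = (2.0725, -1.2150, 1.4100)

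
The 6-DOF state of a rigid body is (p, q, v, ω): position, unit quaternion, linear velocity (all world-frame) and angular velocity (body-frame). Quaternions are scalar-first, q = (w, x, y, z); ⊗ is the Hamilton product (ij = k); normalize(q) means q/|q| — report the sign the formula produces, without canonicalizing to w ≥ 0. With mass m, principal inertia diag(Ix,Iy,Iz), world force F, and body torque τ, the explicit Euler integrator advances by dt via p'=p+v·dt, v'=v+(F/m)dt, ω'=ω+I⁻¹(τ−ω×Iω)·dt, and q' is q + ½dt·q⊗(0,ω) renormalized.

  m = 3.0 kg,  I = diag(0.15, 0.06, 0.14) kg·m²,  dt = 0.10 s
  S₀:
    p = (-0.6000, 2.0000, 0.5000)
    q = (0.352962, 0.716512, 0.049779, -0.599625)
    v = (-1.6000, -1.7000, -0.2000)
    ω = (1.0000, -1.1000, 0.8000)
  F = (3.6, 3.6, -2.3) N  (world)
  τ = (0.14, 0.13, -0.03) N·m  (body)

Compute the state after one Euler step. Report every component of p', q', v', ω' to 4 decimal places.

p' = (-0.7600, 1.8300, 0.4800)
q' = (0.3426, 0.7007, -0.0282, -0.6252)
v' = (-1.4800, -1.5800, -0.2767)
ω' = (1.1403, -0.8967, 0.7079)

α = I⁻¹(τ − ω×Iω) = (1.4027, 2.0333, -0.9214)
new body rate ω' = (1.1403, -0.8967, 0.7079)
2q̇ = q⊗(0,ω) = (-0.1820551, -0.2668023, -1.5610928, -0.5555726)
updated quaternion q' = (0.3426, 0.7007, -0.0282, -0.6252)
a = F/m = (1.2000, 1.2000, -0.7667)
p' = p + v·dt = (-0.7600, 1.8300, 0.4800)
v' = v + a·dt = (-1.4800, -1.5800, -0.2767)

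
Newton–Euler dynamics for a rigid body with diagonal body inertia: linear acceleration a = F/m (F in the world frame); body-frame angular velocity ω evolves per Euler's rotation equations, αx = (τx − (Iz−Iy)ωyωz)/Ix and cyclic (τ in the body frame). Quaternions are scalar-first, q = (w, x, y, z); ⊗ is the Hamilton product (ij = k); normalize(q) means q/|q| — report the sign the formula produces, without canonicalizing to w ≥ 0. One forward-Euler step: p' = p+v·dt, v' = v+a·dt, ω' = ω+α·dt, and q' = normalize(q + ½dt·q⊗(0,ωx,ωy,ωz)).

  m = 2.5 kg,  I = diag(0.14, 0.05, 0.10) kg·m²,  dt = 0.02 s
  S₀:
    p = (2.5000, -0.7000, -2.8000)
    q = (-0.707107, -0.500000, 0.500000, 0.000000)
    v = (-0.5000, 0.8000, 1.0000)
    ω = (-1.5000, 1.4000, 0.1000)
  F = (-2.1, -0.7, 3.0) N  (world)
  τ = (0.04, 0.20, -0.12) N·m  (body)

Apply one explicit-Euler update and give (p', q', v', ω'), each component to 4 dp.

p' = (2.4900, -0.6840, -2.7800)
q' = (-0.7215, -0.4888, 0.4905, -0.0002)
v' = (-0.5168, 0.7944, 1.0240)
ω' = (-1.4953, 1.4824, 0.0382)

gyro term ω×Iω = (0.0070, -0.0060, 0.1890)
α = I⁻¹(τ − ω×Iω) = (0.2357, 4.1200, -3.0900)
ω + α·dt = (-1.4953, 1.4824, 0.0382)
Hamilton product q⊗(0,ω) = (-1.4500000, 1.1106605, -0.9399498, -0.0207107)
updated quaternion q' = (-0.7215, -0.4888, 0.4905, -0.0002)
a = (-0.8400, -0.2800, 1.2000)
p' = p + v·dt = (2.4900, -0.6840, -2.7800)
v' = v + a·dt = (-0.5168, 0.7944, 1.0240)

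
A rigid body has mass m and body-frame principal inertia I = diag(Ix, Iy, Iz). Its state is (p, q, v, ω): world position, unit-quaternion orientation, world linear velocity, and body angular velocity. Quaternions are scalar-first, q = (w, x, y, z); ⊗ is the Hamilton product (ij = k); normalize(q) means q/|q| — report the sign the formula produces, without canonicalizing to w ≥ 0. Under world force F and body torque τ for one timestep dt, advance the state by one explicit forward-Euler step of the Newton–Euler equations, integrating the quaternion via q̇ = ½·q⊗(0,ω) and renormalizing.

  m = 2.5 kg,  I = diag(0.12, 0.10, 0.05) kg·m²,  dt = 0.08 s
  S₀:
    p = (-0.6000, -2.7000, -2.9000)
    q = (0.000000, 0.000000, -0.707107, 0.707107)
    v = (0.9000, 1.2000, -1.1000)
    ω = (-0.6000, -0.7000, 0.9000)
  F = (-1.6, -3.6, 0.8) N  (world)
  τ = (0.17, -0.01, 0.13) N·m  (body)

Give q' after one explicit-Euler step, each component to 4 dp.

q' = (-0.0452, -0.0056, -0.7231, 0.6892)

Hamilton product q⊗(0,ω) = (-1.1313712, -0.1414214, -0.4242642, -0.4242642)
updated quaternion q' = (-0.0452, -0.0056, -0.7231, 0.6892)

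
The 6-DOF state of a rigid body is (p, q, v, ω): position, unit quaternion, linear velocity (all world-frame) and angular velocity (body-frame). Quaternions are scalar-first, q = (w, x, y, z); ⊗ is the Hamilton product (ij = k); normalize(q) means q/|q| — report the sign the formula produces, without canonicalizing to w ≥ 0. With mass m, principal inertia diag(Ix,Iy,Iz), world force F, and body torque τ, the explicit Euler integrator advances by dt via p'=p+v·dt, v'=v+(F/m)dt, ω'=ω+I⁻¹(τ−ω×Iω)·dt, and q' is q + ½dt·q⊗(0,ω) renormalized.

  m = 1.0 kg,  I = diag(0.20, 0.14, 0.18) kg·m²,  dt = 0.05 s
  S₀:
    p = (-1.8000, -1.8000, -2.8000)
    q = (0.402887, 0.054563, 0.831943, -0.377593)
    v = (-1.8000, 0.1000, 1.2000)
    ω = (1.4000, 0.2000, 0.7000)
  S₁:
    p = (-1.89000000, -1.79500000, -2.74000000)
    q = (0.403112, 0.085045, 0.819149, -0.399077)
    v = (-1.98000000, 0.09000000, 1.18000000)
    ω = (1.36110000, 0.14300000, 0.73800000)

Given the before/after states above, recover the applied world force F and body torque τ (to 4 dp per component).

Δv = v₁−v₀ = (-0.18000000, -0.01000000, -0.02000000)
m·(v₁−v₀)/dt = (-3.6000, -0.2000, -0.4000)
ω₁ − ω₀ = (-0.03890000, -0.05700000, 0.03800000)
I·α + gyro = (-0.1500, -0.1400, 0.1200)

F = (-3.6000, -0.2000, -0.4000)
τ = (-0.1500, -0.1400, 0.1200)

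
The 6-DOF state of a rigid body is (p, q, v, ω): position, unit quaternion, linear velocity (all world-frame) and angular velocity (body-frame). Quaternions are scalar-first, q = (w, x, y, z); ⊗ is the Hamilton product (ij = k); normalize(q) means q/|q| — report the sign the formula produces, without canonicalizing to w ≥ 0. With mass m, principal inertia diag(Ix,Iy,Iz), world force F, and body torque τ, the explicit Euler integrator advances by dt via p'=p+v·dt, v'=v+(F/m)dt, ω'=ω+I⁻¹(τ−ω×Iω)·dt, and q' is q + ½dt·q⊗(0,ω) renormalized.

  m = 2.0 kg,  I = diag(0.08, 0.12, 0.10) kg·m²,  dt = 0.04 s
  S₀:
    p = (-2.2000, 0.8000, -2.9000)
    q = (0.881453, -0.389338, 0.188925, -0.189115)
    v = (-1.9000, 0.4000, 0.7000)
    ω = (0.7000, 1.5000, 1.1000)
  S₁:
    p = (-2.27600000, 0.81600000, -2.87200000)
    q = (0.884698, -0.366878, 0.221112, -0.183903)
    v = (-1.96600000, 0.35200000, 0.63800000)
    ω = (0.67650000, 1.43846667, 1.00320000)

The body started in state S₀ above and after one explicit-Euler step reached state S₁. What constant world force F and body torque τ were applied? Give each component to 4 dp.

F = (-3.3000, -2.4000, -3.1000)
τ = (-0.0800, -0.2000, -0.2000)

Δω = ω₁−ω₀ = (-0.02350000, -0.06153333, -0.09680000)
τ = I·(Δω/dt) + ω₀×(Iω₀) = (-0.0800, -0.2000, -0.2000)
velocity change Δv = (-0.06600000, -0.04800000, -0.06200000)
applied force F = (-3.3000, -2.4000, -3.1000)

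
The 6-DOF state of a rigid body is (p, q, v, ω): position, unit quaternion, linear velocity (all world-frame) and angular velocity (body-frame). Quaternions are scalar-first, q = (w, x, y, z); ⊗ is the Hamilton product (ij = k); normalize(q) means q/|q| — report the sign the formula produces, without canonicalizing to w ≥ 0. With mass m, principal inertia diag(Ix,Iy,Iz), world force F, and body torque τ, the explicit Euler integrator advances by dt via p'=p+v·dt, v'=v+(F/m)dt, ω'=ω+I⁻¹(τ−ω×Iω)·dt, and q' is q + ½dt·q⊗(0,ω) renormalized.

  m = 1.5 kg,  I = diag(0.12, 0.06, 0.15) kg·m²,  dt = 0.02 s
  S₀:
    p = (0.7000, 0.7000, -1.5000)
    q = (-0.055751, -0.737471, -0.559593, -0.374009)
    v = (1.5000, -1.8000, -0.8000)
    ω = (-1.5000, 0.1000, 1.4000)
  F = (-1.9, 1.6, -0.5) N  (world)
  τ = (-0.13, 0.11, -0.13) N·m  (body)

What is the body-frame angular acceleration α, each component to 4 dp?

gyro term ω×Iω = (0.0126, 0.0630, 0.0090)
(τ − ω×Iω)/I = (-1.1883, 0.7833, -0.9267)

α = (-1.1883, 0.7833, -0.9267)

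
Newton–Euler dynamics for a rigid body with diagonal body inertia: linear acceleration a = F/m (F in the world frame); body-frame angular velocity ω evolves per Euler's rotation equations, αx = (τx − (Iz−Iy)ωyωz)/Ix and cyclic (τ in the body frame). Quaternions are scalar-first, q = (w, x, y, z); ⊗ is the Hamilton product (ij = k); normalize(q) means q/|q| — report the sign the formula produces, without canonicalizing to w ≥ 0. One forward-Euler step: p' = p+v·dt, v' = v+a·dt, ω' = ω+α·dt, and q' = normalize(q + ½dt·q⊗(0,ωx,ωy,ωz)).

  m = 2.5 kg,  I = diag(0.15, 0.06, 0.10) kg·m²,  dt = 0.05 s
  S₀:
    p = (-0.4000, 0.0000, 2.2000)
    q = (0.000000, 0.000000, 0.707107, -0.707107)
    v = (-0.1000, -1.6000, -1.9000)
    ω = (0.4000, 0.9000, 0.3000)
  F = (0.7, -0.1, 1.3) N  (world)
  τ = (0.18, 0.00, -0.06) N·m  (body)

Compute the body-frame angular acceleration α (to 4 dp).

α = (1.1280, -0.1000, -0.2760)

gyro term ω×Iω = (0.0108, 0.0060, -0.0324)
angular accel α = (1.1280, -0.1000, -0.2760)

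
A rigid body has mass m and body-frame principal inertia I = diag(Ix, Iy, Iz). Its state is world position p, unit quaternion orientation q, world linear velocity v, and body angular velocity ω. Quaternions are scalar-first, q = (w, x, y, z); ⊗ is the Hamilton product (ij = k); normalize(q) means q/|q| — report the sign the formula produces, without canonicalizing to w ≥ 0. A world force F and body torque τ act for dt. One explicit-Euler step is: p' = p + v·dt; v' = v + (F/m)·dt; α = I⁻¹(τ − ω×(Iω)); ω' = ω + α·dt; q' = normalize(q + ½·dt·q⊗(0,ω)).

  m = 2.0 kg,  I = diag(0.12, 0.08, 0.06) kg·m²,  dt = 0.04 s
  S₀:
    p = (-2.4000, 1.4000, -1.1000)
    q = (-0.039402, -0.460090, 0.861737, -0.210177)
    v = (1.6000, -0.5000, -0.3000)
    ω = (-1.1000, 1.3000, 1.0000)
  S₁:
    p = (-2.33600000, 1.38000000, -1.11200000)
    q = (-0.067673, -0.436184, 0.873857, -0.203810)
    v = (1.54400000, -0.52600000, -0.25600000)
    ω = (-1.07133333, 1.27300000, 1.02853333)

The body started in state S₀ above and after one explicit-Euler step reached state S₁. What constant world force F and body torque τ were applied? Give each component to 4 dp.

Δv = v₁−v₀ = (-0.05600000, -0.02600000, 0.04400000)
F = m·Δv/dt = (-2.8000, -1.3000, 2.2000)
ω₁ − ω₀ = (0.02866667, -0.02700000, 0.02853333)
gyro term ω₀×Iω₀ = (-0.0260, -0.0660, 0.0572)
τ = I·(Δω/dt) + ω₀×(Iω₀) = (0.0600, -0.1200, 0.1000)

F = (-2.8000, -1.3000, 2.2000)
τ = (0.0600, -0.1200, 0.1000)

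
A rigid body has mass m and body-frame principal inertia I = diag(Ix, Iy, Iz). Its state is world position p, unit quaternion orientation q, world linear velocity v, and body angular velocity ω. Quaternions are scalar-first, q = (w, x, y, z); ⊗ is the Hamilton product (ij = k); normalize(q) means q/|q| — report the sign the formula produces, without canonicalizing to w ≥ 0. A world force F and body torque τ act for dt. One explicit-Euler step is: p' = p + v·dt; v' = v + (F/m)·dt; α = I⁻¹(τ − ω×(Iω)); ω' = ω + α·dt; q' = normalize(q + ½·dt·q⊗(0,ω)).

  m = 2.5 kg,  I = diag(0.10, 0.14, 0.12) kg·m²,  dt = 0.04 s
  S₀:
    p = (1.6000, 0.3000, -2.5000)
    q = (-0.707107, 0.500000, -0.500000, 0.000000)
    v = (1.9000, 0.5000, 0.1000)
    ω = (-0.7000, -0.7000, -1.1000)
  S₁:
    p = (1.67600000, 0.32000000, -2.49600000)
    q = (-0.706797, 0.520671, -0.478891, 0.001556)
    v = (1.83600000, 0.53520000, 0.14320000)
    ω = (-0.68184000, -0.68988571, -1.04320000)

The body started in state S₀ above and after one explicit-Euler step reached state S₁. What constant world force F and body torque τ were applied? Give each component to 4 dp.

v₁ − v₀ = (-0.06400000, 0.03520000, 0.04320000)
F = m·Δv/dt = (-4.0000, 2.2000, 2.7000)
ω₁ − ω₀ = (0.01816000, 0.01011429, 0.05680000)
ω₀×(Iω₀) = (-0.0154, -0.0154, 0.0196)
I·α + gyro = (0.0300, 0.0200, 0.1900)

F = (-4.0000, 2.2000, 2.7000)
τ = (0.0300, 0.0200, 0.1900)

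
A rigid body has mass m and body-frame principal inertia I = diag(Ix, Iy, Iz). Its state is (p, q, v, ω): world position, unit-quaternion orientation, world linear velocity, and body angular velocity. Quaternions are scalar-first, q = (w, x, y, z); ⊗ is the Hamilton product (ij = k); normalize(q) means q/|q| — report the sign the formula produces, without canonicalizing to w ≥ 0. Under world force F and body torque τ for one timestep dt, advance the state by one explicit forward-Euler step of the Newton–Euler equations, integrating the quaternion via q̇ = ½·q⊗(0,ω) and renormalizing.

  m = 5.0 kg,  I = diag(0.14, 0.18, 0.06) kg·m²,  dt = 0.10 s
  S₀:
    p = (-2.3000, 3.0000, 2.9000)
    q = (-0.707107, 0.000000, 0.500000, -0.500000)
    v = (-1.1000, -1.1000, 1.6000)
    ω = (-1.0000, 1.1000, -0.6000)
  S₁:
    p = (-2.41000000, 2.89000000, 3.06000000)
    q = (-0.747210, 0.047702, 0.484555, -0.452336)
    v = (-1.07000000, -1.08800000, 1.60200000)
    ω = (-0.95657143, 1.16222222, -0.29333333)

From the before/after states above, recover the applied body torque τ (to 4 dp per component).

τ = (0.1400, 0.1600, 0.1400)

rate change Δω = (0.04342857, 0.06222222, 0.30666667)
precession coupling = (0.0792, 0.0480, -0.0440)
τ = I·(Δω/dt) + ω₀×(Iω₀) = (0.1400, 0.1600, 0.1400)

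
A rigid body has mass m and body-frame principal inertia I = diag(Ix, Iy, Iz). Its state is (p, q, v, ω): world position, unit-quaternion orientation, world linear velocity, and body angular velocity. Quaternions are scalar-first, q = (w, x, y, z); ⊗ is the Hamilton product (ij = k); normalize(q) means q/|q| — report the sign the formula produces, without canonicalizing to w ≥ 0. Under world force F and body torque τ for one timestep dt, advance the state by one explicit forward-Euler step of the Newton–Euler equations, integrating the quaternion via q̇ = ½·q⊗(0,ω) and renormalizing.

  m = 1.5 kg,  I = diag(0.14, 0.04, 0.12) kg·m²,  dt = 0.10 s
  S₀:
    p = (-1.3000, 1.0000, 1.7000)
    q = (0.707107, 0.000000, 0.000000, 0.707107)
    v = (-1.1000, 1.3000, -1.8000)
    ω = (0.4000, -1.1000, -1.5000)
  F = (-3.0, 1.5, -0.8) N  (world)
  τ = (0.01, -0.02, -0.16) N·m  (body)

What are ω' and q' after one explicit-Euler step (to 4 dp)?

ω×(Iω) gyroscopic = (0.1320, -0.0120, 0.0440)
(τ − ω×Iω)/I = (-0.8714, -0.2000, -1.7000)
new body rate ω' = (0.3129, -1.1200, -1.6700)
q⊗(0,ω) = (1.0606605, 1.0606605, -0.4949749, -1.0606605)
q + ½dt·q⊗(0,ω), renormalized = (0.7567, 0.0528, -0.0246, 0.6511)

ω' = (0.3129, -1.1200, -1.6700)
q' = (0.7567, 0.0528, -0.0246, 0.6511)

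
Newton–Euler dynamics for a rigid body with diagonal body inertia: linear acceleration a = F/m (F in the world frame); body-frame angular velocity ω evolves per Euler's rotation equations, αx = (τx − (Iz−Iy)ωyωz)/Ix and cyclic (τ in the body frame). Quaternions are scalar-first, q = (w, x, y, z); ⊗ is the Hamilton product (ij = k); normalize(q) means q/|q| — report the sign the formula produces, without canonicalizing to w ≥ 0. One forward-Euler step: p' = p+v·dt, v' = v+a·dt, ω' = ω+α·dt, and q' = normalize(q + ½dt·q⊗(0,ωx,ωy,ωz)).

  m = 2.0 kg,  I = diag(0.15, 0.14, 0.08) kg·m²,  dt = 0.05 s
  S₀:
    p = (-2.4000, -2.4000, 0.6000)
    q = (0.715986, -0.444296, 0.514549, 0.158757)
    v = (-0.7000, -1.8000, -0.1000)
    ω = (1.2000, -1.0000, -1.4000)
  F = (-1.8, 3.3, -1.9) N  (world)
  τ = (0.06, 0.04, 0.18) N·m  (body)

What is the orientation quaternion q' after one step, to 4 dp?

Hamilton product q⊗(0,ω) = (1.2699640, 0.2975716, -1.1474920, -1.1755432)
q' = normalize(q + ½dt·q⊗(0,ω)) = (0.7467, -0.4363, 0.4852, 0.1292)

q' = (0.7467, -0.4363, 0.4852, 0.1292)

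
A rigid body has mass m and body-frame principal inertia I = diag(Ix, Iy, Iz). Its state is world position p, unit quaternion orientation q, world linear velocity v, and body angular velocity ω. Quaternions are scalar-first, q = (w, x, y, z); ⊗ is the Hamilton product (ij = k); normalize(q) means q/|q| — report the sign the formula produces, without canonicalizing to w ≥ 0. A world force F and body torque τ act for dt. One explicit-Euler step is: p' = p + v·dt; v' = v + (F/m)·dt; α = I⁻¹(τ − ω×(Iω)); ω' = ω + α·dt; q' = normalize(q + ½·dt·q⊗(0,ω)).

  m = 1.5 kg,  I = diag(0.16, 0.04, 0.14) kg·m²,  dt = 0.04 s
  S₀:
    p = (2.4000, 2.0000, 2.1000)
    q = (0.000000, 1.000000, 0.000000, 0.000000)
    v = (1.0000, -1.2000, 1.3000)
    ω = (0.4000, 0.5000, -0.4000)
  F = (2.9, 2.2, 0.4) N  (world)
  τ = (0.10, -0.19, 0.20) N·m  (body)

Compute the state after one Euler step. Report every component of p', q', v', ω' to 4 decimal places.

(τ − ω×Iω)/I = (0.7500, -4.6700, 1.6000)
ω' = ω + α·dt = (0.4300, 0.3132, -0.3360)
q⊗(0,ω) = (-0.4000000, 0.0000000, 0.4000000, 0.5000000)
q' = normalize(q + ½dt·q⊗(0,ω)) = (-0.0080, 0.9999, 0.0080, 0.0100)
p' = p + v·dt = (2.4400, 1.9520, 2.1520)
v' = v + a·dt = (1.0773, -1.1413, 1.3107)

p' = (2.4400, 1.9520, 2.1520)
q' = (-0.0080, 0.9999, 0.0080, 0.0100)
v' = (1.0773, -1.1413, 1.3107)
ω' = (0.4300, 0.3132, -0.3360)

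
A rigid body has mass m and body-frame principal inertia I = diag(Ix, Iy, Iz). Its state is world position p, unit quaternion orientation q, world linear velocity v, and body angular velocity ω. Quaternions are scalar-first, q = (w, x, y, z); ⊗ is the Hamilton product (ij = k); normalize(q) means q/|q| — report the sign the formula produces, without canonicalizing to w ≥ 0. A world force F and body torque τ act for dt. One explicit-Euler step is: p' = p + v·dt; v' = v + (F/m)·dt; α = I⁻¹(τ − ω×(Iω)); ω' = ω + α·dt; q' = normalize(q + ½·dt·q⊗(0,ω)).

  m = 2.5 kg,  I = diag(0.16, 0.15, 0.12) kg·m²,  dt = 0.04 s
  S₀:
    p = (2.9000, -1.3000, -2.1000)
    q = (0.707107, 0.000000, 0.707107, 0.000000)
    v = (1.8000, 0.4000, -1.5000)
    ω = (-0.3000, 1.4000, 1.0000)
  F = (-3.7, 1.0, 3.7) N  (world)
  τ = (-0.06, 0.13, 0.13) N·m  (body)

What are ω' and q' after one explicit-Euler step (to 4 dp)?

ω' = (-0.3045, 1.4379, 1.0419)
q' = (0.6869, 0.0099, 0.7265, 0.0184)

gyro term ω×Iω = (-0.0420, -0.0120, 0.0042)
(τ − ω×Iω)/I = (-0.1125, 0.9467, 1.0483)
new body rate ω' = (-0.3045, 1.4379, 1.0419)
2q̇ = q⊗(0,ω) = (-0.9899498, 0.4949749, 0.9899498, 0.9192391)
q + ½dt·q⊗(0,ω), renormalized = (0.6869, 0.0099, 0.7265, 0.0184)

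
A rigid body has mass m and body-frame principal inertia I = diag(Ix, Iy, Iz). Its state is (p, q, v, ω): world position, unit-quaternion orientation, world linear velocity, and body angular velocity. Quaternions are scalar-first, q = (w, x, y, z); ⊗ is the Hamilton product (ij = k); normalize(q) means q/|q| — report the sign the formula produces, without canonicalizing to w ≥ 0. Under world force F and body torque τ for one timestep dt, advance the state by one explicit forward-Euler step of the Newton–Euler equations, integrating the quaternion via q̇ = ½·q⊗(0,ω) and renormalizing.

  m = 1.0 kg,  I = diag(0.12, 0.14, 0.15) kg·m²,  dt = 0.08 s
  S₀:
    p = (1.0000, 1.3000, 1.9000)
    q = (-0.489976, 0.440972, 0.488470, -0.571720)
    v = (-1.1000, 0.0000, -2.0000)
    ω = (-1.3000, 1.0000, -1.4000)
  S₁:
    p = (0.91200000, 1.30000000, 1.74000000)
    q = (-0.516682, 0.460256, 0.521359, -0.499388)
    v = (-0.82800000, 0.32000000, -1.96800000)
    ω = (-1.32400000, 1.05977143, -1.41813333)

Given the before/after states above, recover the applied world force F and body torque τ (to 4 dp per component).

F = (3.4000, 4.0000, 0.4000)
τ = (-0.0500, 0.0500, -0.0600)

v₁ − v₀ = (0.27200000, 0.32000000, 0.03200000)
applied force F = (3.4000, 4.0000, 0.4000)
ω₁ − ω₀ = (-0.02400000, 0.05977143, -0.01813333)
precession coupling = (-0.0140, -0.0546, -0.0260)
τ = I·(Δω/dt) + ω₀×(Iω₀) = (-0.0500, 0.0500, -0.0600)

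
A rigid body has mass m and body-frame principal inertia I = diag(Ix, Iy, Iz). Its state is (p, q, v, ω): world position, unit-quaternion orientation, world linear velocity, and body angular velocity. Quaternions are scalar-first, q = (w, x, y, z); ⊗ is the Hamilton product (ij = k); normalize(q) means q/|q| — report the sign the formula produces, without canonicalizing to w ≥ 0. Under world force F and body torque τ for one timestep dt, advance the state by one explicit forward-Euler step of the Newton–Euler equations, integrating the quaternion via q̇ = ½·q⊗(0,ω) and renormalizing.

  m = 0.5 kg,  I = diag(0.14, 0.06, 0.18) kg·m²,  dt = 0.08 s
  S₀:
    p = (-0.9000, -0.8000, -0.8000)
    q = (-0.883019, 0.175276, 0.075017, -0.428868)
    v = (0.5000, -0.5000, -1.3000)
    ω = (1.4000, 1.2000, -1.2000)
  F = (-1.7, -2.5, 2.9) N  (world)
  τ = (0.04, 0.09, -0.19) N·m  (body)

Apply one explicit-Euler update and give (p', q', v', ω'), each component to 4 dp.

p' = (-0.8600, -0.8400, -0.9040)
q' = (-0.9135, 0.1423, 0.0170, -0.3808)
v' = (0.2280, -0.9000, -0.8360)
ω' = (1.5216, 1.2304, -1.2247)

α = I⁻¹(τ − ω×Iω) = (1.5200, 0.3800, -0.3089)
new body rate ω' = (1.5216, 1.2304, -1.2247)
Hamilton product q⊗(0,ω) = (-0.8500484, -0.8116054, -1.4497068, 1.1649302)
updated quaternion q' = (-0.9135, 0.1423, 0.0170, -0.3808)
a = (-3.4000, -5.0000, 5.8000)
new position p' = (-0.8600, -0.8400, -0.9040)
v' = v + a·dt = (0.2280, -0.9000, -0.8360)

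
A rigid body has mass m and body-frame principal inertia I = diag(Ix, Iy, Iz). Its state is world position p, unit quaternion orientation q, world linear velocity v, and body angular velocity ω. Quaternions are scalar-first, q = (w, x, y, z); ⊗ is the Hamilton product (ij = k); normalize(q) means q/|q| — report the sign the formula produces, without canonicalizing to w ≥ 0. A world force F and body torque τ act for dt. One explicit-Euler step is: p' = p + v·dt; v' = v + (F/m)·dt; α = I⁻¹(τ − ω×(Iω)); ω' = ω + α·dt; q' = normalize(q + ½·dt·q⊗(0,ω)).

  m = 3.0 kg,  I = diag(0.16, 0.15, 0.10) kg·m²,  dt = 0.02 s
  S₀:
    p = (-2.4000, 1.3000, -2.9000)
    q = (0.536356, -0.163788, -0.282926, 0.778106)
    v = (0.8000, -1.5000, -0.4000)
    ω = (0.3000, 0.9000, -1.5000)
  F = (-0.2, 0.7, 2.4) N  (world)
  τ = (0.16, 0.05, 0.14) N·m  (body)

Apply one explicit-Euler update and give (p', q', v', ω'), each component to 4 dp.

p' = (-2.3840, 1.2700, -2.9080)
q' = (0.5510, -0.1649, -0.2782, 0.7693)
v' = (0.7987, -1.4953, -0.3840)
ω' = (0.3116, 0.9103, -1.4715)

a = (-0.0667, 0.2333, 0.8000)
p + v·dt = (-2.3840, 1.2700, -2.9080)
new velocity v' = (0.7987, -1.4953, -0.3840)
gyro term ω×Iω = (0.0675, -0.0270, -0.0027)
angular accel α = (0.5781, 0.5133, 1.4270)
ω + α·dt = (0.3116, 0.9103, -1.4715)
q⊗(0,ω) = (1.4709288, -0.1149996, 0.4704702, -0.8670654)
updated quaternion q' = (0.5510, -0.1649, -0.2782, 0.7693)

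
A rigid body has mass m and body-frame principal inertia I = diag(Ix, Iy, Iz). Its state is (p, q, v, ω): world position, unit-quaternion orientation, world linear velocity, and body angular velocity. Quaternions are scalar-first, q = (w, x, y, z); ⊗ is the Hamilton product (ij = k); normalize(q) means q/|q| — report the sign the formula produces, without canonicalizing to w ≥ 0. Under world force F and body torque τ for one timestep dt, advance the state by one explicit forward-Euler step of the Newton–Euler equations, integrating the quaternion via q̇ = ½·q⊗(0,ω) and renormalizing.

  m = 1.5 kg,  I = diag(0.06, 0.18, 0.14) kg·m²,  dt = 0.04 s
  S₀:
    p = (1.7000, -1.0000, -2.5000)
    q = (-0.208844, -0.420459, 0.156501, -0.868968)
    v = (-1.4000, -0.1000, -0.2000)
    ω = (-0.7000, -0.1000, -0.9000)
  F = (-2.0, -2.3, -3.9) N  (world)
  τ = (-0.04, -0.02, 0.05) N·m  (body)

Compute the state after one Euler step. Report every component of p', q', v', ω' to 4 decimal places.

angular accel α = (-0.6067, 0.1689, 0.2971)
ω + α·dt = (-0.7243, -0.0932, -0.8881)
Hamilton product q⊗(0,ω) = (-1.0607424, -0.0815569, 0.2507489, 0.3395562)
updated quaternion q' = (-0.2300, -0.4220, 0.1615, -0.8620)
p' = p + v·dt = (1.6440, -1.0040, -2.5080)
v + (F/m)dt = (-1.4533, -0.1613, -0.3040)

p' = (1.6440, -1.0040, -2.5080)
q' = (-0.2300, -0.4220, 0.1615, -0.8620)
v' = (-1.4533, -0.1613, -0.3040)
ω' = (-0.7243, -0.0932, -0.8881)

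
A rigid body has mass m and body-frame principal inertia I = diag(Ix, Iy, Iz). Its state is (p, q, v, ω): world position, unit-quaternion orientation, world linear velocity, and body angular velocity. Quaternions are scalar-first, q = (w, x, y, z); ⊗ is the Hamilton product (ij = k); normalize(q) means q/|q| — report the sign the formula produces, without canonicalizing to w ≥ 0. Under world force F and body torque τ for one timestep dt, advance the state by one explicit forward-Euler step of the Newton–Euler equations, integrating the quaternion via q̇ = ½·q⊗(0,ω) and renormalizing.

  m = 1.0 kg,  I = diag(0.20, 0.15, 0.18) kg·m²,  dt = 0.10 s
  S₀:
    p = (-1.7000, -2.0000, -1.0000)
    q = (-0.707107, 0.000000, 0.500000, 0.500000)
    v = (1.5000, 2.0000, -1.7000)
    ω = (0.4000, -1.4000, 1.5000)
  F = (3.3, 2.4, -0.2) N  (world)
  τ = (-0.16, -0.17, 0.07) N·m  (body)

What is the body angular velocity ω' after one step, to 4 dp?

ω' = (0.3515, -1.5213, 1.5233)

precession coupling ω×(Iω) = (-0.0630, 0.0120, 0.0280)
(τ − ω×Iω)/I = (-0.4850, -1.2133, 0.2333)
new body rate ω' = (0.3515, -1.5213, 1.5233)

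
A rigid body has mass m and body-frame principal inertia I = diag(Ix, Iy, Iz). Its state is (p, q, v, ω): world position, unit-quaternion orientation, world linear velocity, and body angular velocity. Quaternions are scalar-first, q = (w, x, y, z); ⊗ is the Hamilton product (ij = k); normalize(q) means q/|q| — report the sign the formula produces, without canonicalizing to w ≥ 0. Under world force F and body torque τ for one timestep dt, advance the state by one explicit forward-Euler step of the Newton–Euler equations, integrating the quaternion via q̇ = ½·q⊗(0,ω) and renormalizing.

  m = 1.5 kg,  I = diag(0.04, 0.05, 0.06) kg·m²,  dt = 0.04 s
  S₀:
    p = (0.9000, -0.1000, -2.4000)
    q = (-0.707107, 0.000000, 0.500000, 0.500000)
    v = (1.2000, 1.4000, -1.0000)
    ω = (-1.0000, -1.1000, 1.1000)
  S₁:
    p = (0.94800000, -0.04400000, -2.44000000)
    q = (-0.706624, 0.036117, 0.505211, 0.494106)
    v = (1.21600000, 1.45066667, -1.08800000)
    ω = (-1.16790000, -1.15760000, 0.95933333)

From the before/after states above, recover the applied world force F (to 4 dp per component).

Δv = v₁−v₀ = (0.01600000, 0.05066667, -0.08800000)
m·(v₁−v₀)/dt = (0.6000, 1.9000, -3.3000)

F = (0.6000, 1.9000, -3.3000)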